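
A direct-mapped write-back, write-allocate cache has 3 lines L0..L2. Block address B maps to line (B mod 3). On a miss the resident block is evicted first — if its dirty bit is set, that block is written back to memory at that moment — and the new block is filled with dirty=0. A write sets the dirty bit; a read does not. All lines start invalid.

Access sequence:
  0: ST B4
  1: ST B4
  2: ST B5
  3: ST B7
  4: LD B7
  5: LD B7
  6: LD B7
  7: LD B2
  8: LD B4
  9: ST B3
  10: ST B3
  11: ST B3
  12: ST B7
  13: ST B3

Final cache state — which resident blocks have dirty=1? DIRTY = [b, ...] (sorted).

DIRTY = [3, 7]

0: W B4 -> L1 miss  d=D]
1: W B4 -> L1 hit  d=D]
2: W B5 -> L2 miss  d=D]
3: W B7 -> L1 miss wb->B4  d=D]
4: R B7 -> L1 hit  d=D]
5: R B7 -> L1 hit  d=D]
6: R B7 -> L1 hit  d=D]
7: R B2 -> L2 miss wb->B5  d=-]
8: R B4 -> L1 miss wb->B7  d=-]
9: W B3 -> L0 miss  d=D]
10: W B3 -> L0 hit  d=D]
11: W B3 -> L0 hit  d=D]
12: W B7 -> L1 miss  d=D]
13: W B3 -> L0 hit  d=D]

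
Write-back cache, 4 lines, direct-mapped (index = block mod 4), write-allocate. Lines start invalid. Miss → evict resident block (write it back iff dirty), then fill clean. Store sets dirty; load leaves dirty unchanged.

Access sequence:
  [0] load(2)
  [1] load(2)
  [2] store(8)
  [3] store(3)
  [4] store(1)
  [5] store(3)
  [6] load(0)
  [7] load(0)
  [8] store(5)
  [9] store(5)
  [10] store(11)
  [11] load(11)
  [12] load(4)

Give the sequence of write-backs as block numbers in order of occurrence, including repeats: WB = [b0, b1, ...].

WB = [8, 1, 3]

  0 | R B2 → L2 miss [-]
  1 | R B2 → L2 hit [-]
  2 | W B8 → L0 miss [D]
  3 | W B3 → L3 miss [D]
  4 | W B1 → L1 miss [D]
  5 | W B3 → L3 hit [D]
  6 | R B0 → L0 miss wb→B8 [-]
  7 | R B0 → L0 hit [-]
  8 | W B5 → L1 miss wb→B1 [D]
  9 | W B5 → L1 hit [D]
  10 | W B11 → L3 miss wb→B3 [D]
  11 | R B11 → L3 hit [D]
  12 | R B4 → L0 miss [-]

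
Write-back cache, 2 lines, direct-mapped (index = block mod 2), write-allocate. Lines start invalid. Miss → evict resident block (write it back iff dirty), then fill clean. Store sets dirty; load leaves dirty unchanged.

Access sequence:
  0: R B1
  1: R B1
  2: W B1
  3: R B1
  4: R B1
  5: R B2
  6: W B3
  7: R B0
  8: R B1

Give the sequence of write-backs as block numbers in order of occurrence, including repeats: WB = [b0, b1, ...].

  0 | R B1 → L1 miss [-]
  1 | R B1 → L1 hit [-]
  2 | W B1 → L1 hit [D]
  3 | R B1 → L1 hit [D]
  4 | R B1 → L1 hit [D]
  5 | R B2 → L0 miss [-]
  6 | W B3 → L1 miss wb→B1 [D]
  7 | R B0 → L0 miss [-]
  8 | R B1 → L1 miss wb→B3 [-]

WB = [1, 3]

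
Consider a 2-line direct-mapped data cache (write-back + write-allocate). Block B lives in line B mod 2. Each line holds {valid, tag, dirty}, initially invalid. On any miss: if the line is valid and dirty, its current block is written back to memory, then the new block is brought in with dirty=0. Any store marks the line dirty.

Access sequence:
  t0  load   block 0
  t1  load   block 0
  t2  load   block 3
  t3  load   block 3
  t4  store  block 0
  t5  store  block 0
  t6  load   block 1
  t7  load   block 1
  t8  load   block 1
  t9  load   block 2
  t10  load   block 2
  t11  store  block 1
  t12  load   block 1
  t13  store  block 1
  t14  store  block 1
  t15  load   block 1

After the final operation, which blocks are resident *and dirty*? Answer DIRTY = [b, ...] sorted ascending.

DIRTY = [1]

0: R B0 → L0 miss [-]
1: R B0 → L0 hit [-]
2: R B3 → L1 miss [-]
3: R B3 → L1 hit [-]
4: W B0 → L0 hit [D]
5: W B0 → L0 hit [D]
6: R B1 → L1 miss [-]
7: R B1 → L1 hit [-]
8: R B1 → L1 hit [-]
9: R B2 → L0 miss wb→B0 [-]
10: R B2 → L0 hit [-]
11: W B1 → L1 hit [D]
12: R B1 → L1 hit [D]
13: W B1 → L1 hit [D]
14: W B1 → L1 hit [D]
15: R B1 → L1 hit [D]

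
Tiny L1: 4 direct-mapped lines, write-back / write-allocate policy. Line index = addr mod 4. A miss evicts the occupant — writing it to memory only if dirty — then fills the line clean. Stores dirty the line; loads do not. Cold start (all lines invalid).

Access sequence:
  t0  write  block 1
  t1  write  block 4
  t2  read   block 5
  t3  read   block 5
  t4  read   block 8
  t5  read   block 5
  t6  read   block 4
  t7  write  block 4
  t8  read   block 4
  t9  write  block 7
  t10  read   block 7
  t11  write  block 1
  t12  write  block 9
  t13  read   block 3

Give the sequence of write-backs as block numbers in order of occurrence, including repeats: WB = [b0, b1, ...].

WB = [1, 4, 1, 7]

0: W B1 -> L1 miss  d=D]
1: W B4 -> L0 miss  d=D]
2: R B5 -> L1 miss wb->B1  d=-]
3: R B5 -> L1 hit  d=-]
4: R B8 -> L0 miss wb->B4  d=-]
5: R B5 -> L1 hit  d=-]
6: R B4 -> L0 miss  d=-]
7: W B4 -> L0 hit  d=D]
8: R B4 -> L0 hit  d=D]
9: W B7 -> L3 miss  d=D]
10: R B7 -> L3 hit  d=D]
11: W B1 -> L1 miss  d=D]
12: W B9 -> L1 miss wb->B1  d=D]
13: R B3 -> L3 miss wb->B7  d=-]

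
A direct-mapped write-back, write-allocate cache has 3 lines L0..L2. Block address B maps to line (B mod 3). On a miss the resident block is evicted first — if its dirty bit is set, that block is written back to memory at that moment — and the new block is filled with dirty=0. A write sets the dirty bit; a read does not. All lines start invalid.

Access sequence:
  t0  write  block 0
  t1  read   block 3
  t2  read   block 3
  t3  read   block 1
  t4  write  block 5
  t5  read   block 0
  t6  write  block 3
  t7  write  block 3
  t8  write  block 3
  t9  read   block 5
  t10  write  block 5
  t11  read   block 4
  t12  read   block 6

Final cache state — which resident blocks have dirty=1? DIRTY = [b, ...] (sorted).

DIRTY = [5]

0: W B0 → L0 miss [D]
1: R B3 → L0 miss wb→B0 [-]
2: R B3 → L0 hit [-]
3: R B1 → L1 miss [-]
4: W B5 → L2 miss [D]
5: R B0 → L0 miss [-]
6: W B3 → L0 miss [D]
7: W B3 → L0 hit [D]
8: W B3 → L0 hit [D]
9: R B5 → L2 hit [D]
10: W B5 → L2 hit [D]
11: R B4 → L1 miss [-]
12: R B6 → L0 miss wb→B3 [-]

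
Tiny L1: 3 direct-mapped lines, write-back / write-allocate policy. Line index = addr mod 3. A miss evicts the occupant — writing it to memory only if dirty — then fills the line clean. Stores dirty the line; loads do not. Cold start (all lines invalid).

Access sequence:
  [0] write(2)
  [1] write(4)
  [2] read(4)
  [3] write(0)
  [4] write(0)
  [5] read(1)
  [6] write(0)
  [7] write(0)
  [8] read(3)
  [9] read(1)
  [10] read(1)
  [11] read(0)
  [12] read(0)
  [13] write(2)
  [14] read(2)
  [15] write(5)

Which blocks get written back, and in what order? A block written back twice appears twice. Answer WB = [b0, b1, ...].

WB = [4, 0, 2]

0: W B2 → L2 miss [D]
1: W B4 → L1 miss [D]
2: R B4 → L1 hit [D]
3: W B0 → L0 miss [D]
4: W B0 → L0 hit [D]
5: R B1 → L1 miss wb→B4 [-]
6: W B0 → L0 hit [D]
7: W B0 → L0 hit [D]
8: R B3 → L0 miss wb→B0 [-]
9: R B1 → L1 hit [-]
10: R B1 → L1 hit [-]
11: R B0 → L0 miss [-]
12: R B0 → L0 hit [-]
13: W B2 → L2 hit [D]
14: R B2 → L2 hit [D]
15: W B5 → L2 miss wb→B2 [D]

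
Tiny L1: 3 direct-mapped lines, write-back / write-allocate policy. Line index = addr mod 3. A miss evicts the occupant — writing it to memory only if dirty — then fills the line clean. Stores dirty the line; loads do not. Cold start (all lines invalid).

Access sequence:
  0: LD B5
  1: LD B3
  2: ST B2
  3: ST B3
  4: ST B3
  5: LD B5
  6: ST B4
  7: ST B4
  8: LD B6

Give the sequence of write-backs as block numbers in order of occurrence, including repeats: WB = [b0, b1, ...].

WB = [2, 3]

0: R B5 -> L2 miss  d=-]
1: R B3 -> L0 miss  d=-]
2: W B2 -> L2 miss  d=D]
3: W B3 -> L0 hit  d=D]
4: W B3 -> L0 hit  d=D]
5: R B5 -> L2 miss wb->B2  d=-]
6: W B4 -> L1 miss  d=D]
7: W B4 -> L1 hit  d=D]
8: R B6 -> L0 miss wb->B3  d=-]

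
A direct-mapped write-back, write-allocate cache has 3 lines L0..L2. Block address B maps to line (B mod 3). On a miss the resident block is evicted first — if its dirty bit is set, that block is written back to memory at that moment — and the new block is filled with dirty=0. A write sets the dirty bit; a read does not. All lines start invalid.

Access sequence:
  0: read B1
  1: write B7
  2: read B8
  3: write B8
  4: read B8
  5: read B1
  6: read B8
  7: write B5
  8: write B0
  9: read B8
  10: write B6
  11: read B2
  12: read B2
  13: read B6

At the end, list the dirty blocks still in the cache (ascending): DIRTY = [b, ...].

0: R B1 → L1 miss [-]
1: W B7 → L1 miss [D]
2: R B8 → L2 miss [-]
3: W B8 → L2 hit [D]
4: R B8 → L2 hit [D]
5: R B1 → L1 miss wb→B7 [-]
6: R B8 → L2 hit [D]
7: W B5 → L2 miss wb→B8 [D]
8: W B0 → L0 miss [D]
9: R B8 → L2 miss wb→B5 [-]
10: W B6 → L0 miss wb→B0 [D]
11: R B2 → L2 miss [-]
12: R B2 → L2 hit [-]
13: R B6 → L0 hit [D]

DIRTY = [6]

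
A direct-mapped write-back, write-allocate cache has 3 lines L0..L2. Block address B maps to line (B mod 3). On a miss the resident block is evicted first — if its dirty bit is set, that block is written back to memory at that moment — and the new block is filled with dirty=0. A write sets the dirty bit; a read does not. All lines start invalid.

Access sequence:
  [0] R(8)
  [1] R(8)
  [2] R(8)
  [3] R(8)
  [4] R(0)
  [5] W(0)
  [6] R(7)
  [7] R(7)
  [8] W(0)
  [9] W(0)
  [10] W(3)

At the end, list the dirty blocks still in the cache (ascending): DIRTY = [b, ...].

DIRTY = [3]

0: R B8 -> L2 miss  d=-]
1: R B8 -> L2 hit  d=-]
2: R B8 -> L2 hit  d=-]
3: R B8 -> L2 hit  d=-]
4: R B0 -> L0 miss  d=-]
5: W B0 -> L0 hit  d=D]
6: R B7 -> L1 miss  d=-]
7: R B7 -> L1 hit  d=-]
8: W B0 -> L0 hit  d=D]
9: W B0 -> L0 hit  d=D]
10: W B3 -> L0 miss wb->B0  d=D]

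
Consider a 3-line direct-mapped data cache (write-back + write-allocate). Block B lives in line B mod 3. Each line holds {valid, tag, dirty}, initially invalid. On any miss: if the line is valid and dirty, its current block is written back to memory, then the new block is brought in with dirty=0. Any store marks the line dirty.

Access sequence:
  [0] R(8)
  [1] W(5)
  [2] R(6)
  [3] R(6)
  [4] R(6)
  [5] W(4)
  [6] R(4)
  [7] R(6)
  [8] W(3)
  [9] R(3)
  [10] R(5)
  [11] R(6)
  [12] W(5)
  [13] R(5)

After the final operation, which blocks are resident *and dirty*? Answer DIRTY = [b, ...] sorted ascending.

  0 | R B8 → L2 miss [-]
  1 | W B5 → L2 miss [D]
  2 | R B6 → L0 miss [-]
  3 | R B6 → L0 hit [-]
  4 | R B6 → L0 hit [-]
  5 | W B4 → L1 miss [D]
  6 | R B4 → L1 hit [D]
  7 | R B6 → L0 hit [-]
  8 | W B3 → L0 miss [D]
  9 | R B3 → L0 hit [D]
  10 | R B5 → L2 hit [D]
  11 | R B6 → L0 miss wb→B3 [-]
  12 | W B5 → L2 hit [D]
  13 | R B5 → L2 hit [D]

DIRTY = [4, 5]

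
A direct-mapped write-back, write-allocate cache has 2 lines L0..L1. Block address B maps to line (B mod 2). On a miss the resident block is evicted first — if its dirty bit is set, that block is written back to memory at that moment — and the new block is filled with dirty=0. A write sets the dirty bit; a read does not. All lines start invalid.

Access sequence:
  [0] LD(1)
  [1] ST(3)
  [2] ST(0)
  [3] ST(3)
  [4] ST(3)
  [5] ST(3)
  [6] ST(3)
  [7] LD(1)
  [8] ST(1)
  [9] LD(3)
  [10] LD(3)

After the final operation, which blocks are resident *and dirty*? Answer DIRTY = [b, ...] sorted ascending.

0: R B1 → L1 miss [-]
1: W B3 → L1 miss [D]
2: W B0 → L0 miss [D]
3: W B3 → L1 hit [D]
4: W B3 → L1 hit [D]
5: W B3 → L1 hit [D]
6: W B3 → L1 hit [D]
7: R B1 → L1 miss wb→B3 [-]
8: W B1 → L1 hit [D]
9: R B3 → L1 miss wb→B1 [-]
10: R B3 → L1 hit [-]

DIRTY = [0]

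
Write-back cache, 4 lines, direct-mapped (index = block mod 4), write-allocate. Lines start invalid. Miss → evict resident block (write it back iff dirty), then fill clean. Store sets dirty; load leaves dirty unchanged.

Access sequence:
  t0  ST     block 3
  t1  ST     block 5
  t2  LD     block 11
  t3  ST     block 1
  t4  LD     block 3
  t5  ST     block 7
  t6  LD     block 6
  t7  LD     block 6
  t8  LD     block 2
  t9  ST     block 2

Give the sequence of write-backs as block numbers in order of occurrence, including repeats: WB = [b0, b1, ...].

WB = [3, 5]

0: W B3 -> L3 miss  d=D]
1: W B5 -> L1 miss  d=D]
2: R B11 -> L3 miss wb->B3  d=-]
3: W B1 -> L1 miss wb->B5  d=D]
4: R B3 -> L3 miss  d=-]
5: W B7 -> L3 miss  d=D]
6: R B6 -> L2 miss  d=-]
7: R B6 -> L2 hit  d=-]
8: R B2 -> L2 miss  d=-]
9: W B2 -> L2 hit  d=D]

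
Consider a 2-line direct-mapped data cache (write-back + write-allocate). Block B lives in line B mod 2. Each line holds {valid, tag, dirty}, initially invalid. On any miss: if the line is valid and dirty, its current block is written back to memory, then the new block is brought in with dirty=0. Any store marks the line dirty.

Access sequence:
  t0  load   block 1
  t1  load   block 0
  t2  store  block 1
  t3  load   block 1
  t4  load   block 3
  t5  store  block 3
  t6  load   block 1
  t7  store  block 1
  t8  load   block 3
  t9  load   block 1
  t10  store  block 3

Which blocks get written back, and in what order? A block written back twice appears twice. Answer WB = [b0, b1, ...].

WB = [1, 3, 1]

0: R B1 → L1 miss [-]
1: R B0 → L0 miss [-]
2: W B1 → L1 hit [D]
3: R B1 → L1 hit [D]
4: R B3 → L1 miss wb→B1 [-]
5: W B3 → L1 hit [D]
6: R B1 → L1 miss wb→B3 [-]
7: W B1 → L1 hit [D]
8: R B3 → L1 miss wb→B1 [-]
9: R B1 → L1 miss [-]
10: W B3 → L1 miss [D]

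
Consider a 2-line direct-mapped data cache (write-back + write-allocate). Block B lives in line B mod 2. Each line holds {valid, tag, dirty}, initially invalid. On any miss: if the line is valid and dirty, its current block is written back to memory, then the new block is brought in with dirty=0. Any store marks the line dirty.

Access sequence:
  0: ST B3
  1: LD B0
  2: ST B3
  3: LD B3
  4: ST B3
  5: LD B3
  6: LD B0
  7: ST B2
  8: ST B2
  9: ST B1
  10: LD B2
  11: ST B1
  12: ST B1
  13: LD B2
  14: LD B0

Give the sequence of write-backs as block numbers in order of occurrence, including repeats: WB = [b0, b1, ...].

0: W B3 → L1 miss [D]
1: R B0 → L0 miss [-]
2: W B3 → L1 hit [D]
3: R B3 → L1 hit [D]
4: W B3 → L1 hit [D]
5: R B3 → L1 hit [D]
6: R B0 → L0 hit [-]
7: W B2 → L0 miss [D]
8: W B2 → L0 hit [D]
9: W B1 → L1 miss wb→B3 [D]
10: R B2 → L0 hit [D]
11: W B1 → L1 hit [D]
12: W B1 → L1 hit [D]
13: R B2 → L0 hit [D]
14: R B0 → L0 miss wb→B2 [-]

WB = [3, 2]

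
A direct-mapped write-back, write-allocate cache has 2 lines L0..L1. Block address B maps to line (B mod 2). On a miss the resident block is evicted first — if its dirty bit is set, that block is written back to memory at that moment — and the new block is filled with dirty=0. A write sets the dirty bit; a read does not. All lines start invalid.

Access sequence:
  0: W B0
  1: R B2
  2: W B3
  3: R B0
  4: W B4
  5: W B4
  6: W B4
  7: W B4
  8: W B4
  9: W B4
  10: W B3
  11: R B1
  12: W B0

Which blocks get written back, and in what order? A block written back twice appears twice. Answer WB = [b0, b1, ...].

0: W B0 → L0 miss [D]
1: R B2 → L0 miss wb→B0 [-]
2: W B3 → L1 miss [D]
3: R B0 → L0 miss [-]
4: W B4 → L0 miss [D]
5: W B4 → L0 hit [D]
6: W B4 → L0 hit [D]
7: W B4 → L0 hit [D]
8: W B4 → L0 hit [D]
9: W B4 → L0 hit [D]
10: W B3 → L1 hit [D]
11: R B1 → L1 miss wb→B3 [-]
12: W B0 → L0 miss wb→B4 [D]

WB = [0, 3, 4]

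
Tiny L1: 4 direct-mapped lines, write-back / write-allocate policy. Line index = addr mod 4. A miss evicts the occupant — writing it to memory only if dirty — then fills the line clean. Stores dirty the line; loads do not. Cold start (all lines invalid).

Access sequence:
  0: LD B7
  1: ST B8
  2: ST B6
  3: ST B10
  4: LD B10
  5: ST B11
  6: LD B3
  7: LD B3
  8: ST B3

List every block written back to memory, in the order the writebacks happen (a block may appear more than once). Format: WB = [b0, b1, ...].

0: R B7 -> L3 miss  d=-]
1: W B8 -> L0 miss  d=D]
2: W B6 -> L2 miss  d=D]
3: W B10 -> L2 miss wb->B6  d=D]
4: R B10 -> L2 hit  d=D]
5: W B11 -> L3 miss  d=D]
6: R B3 -> L3 miss wb->B11  d=-]
7: R B3 -> L3 hit  d=-]
8: W B3 -> L3 hit  d=D]

WB = [6, 11]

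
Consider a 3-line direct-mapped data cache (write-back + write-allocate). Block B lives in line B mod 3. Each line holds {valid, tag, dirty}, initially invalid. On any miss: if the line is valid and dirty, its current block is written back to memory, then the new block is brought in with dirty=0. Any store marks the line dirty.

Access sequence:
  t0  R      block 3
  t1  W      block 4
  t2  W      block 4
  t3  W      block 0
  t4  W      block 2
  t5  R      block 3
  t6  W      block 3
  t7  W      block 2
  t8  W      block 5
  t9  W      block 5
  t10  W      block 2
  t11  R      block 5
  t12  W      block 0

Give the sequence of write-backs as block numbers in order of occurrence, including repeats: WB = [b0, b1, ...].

  0 | R B3 → L0 miss [-]
  1 | W B4 → L1 miss [D]
  2 | W B4 → L1 hit [D]
  3 | W B0 → L0 miss [D]
  4 | W B2 → L2 miss [D]
  5 | R B3 → L0 miss wb→B0 [-]
  6 | W B3 → L0 hit [D]
  7 | W B2 → L2 hit [D]
  8 | W B5 → L2 miss wb→B2 [D]
  9 | W B5 → L2 hit [D]
  10 | W B2 → L2 miss wb→B5 [D]
  11 | R B5 → L2 miss wb→B2 [-]
  12 | W B0 → L0 miss wb→B3 [D]

WB = [0, 2, 5, 2, 3]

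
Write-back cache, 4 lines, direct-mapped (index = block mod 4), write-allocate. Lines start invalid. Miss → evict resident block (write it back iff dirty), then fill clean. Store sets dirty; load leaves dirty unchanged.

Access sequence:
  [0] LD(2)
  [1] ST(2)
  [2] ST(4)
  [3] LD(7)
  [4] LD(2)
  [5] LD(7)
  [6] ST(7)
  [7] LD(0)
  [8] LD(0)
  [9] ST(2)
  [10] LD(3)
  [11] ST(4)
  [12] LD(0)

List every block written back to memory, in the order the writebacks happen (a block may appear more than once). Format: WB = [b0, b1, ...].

  0 | R B2 → L2 miss [-]
  1 | W B2 → L2 hit [D]
  2 | W B4 → L0 miss [D]
  3 | R B7 → L3 miss [-]
  4 | R B2 → L2 hit [D]
  5 | R B7 → L3 hit [-]
  6 | W B7 → L3 hit [D]
  7 | R B0 → L0 miss wb→B4 [-]
  8 | R B0 → L0 hit [-]
  9 | W B2 → L2 hit [D]
  10 | R B3 → L3 miss wb→B7 [-]
  11 | W B4 → L0 miss [D]
  12 | R B0 → L0 miss wb→B4 [-]

WB = [4, 7, 4]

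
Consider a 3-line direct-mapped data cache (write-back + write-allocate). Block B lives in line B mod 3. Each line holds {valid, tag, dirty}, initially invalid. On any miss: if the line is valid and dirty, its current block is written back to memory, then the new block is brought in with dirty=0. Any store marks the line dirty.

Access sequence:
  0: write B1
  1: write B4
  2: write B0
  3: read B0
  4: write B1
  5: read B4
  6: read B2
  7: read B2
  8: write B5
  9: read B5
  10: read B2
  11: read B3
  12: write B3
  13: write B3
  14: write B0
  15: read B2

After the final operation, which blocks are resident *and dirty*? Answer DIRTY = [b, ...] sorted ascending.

DIRTY = [0]

0: W B1 → L1 miss [D]
1: W B4 → L1 miss wb→B1 [D]
2: W B0 → L0 miss [D]
3: R B0 → L0 hit [D]
4: W B1 → L1 miss wb→B4 [D]
5: R B4 → L1 miss wb→B1 [-]
6: R B2 → L2 miss [-]
7: R B2 → L2 hit [-]
8: W B5 → L2 miss [D]
9: R B5 → L2 hit [D]
10: R B2 → L2 miss wb→B5 [-]
11: R B3 → L0 miss wb→B0 [-]
12: W B3 → L0 hit [D]
13: W B3 → L0 hit [D]
14: W B0 → L0 miss wb→B3 [D]
15: R B2 → L2 hit [-]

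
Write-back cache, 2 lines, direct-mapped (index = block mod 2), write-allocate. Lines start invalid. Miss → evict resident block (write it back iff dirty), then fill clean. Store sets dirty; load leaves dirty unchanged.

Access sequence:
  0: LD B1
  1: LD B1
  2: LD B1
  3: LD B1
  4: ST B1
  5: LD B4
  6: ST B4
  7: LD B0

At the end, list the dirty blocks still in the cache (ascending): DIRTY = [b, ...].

  0 | R B1 → L1 miss [-]
  1 | R B1 → L1 hit [-]
  2 | R B1 → L1 hit [-]
  3 | R B1 → L1 hit [-]
  4 | W B1 → L1 hit [D]
  5 | R B4 → L0 miss [-]
  6 | W B4 → L0 hit [D]
  7 | R B0 → L0 miss wb→B4 [-]

DIRTY = [1]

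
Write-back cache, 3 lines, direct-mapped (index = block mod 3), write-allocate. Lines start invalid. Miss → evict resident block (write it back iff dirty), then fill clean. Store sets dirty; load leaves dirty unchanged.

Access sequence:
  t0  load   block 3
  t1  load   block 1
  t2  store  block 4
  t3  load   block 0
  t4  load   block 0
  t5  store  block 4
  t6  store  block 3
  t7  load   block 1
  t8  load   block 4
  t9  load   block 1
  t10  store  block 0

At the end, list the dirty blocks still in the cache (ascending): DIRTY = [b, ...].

DIRTY = [0]

0: R B3 -> L0 miss  d=-]
1: R B1 -> L1 miss  d=-]
2: W B4 -> L1 miss  d=D]
3: R B0 -> L0 miss  d=-]
4: R B0 -> L0 hit  d=-]
5: W B4 -> L1 hit  d=D]
6: W B3 -> L0 miss  d=D]
7: R B1 -> L1 miss wb->B4  d=-]
8: R B4 -> L1 miss  d=-]
9: R B1 -> L1 miss  d=-]
10: W B0 -> L0 miss wb->B3  d=D]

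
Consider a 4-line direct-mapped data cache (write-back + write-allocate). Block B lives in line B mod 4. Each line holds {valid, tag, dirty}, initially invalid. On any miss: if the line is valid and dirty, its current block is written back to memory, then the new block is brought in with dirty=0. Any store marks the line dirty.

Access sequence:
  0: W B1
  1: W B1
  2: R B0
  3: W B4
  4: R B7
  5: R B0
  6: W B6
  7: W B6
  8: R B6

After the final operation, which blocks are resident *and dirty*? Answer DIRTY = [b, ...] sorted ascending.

DIRTY = [1, 6]

0: W B1 -> L1 miss  d=D]
1: W B1 -> L1 hit  d=D]
2: R B0 -> L0 miss  d=-]
3: W B4 -> L0 miss  d=D]
4: R B7 -> L3 miss  d=-]
5: R B0 -> L0 miss wb->B4  d=-]
6: W B6 -> L2 miss  d=D]
7: W B6 -> L2 hit  d=D]
8: R B6 -> L2 hit  d=D]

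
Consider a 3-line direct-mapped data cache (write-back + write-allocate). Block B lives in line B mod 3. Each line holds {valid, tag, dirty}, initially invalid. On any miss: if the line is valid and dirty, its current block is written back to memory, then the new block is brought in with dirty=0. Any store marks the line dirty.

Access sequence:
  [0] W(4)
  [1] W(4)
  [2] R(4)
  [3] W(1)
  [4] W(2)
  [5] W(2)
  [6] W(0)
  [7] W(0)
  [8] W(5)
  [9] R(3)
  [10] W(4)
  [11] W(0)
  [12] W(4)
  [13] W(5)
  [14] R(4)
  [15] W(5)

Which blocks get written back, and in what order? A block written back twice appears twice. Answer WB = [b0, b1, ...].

0: W B4 → L1 miss [D]
1: W B4 → L1 hit [D]
2: R B4 → L1 hit [D]
3: W B1 → L1 miss wb→B4 [D]
4: W B2 → L2 miss [D]
5: W B2 → L2 hit [D]
6: W B0 → L0 miss [D]
7: W B0 → L0 hit [D]
8: W B5 → L2 miss wb→B2 [D]
9: R B3 → L0 miss wb→B0 [-]
10: W B4 → L1 miss wb→B1 [D]
11: W B0 → L0 miss [D]
12: W B4 → L1 hit [D]
13: W B5 → L2 hit [D]
14: R B4 → L1 hit [D]
15: W B5 → L2 hit [D]

WB = [4, 2, 0, 1]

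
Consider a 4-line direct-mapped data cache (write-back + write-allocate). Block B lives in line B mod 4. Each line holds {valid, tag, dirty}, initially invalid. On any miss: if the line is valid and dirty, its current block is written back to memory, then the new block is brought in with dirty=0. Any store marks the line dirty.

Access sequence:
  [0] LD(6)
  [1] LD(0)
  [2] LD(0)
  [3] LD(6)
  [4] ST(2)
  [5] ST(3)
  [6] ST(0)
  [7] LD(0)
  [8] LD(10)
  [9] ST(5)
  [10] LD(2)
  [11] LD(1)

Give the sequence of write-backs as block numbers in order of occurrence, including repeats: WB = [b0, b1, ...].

  0 | R B6 → L2 miss [-]
  1 | R B0 → L0 miss [-]
  2 | R B0 → L0 hit [-]
  3 | R B6 → L2 hit [-]
  4 | W B2 → L2 miss [D]
  5 | W B3 → L3 miss [D]
  6 | W B0 → L0 hit [D]
  7 | R B0 → L0 hit [D]
  8 | R B10 → L2 miss wb→B2 [-]
  9 | W B5 → L1 miss [D]
  10 | R B2 → L2 miss [-]
  11 | R B1 → L1 miss wb→B5 [-]

WB = [2, 5]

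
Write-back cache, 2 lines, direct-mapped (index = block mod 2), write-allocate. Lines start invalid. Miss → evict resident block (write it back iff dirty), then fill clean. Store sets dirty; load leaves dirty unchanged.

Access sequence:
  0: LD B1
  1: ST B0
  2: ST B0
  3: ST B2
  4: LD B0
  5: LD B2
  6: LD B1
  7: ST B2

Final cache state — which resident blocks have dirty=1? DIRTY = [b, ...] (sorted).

0: R B1 -> L1 miss  d=-]
1: W B0 -> L0 miss  d=D]
2: W B0 -> L0 hit  d=D]
3: W B2 -> L0 miss wb->B0  d=D]
4: R B0 -> L0 miss wb->B2  d=-]
5: R B2 -> L0 miss  d=-]
6: R B1 -> L1 hit  d=-]
7: W B2 -> L0 hit  d=D]

DIRTY = [2]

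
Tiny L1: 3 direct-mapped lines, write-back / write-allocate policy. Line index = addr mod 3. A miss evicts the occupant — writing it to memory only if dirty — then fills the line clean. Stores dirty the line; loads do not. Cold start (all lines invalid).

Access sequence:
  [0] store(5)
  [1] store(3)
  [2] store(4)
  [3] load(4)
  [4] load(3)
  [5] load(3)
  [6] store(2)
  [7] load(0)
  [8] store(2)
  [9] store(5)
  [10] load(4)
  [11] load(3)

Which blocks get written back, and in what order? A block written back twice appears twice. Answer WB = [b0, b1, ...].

WB = [5, 3, 2]

0: W B5 -> L2 miss  d=D]
1: W B3 -> L0 miss  d=D]
2: W B4 -> L1 miss  d=D]
3: R B4 -> L1 hit  d=D]
4: R B3 -> L0 hit  d=D]
5: R B3 -> L0 hit  d=D]
6: W B2 -> L2 miss wb->B5  d=D]
7: R B0 -> L0 miss wb->B3  d=-]
8: W B2 -> L2 hit  d=D]
9: W B5 -> L2 miss wb->B2  d=D]
10: R B4 -> L1 hit  d=D]
11: R B3 -> L0 miss  d=-]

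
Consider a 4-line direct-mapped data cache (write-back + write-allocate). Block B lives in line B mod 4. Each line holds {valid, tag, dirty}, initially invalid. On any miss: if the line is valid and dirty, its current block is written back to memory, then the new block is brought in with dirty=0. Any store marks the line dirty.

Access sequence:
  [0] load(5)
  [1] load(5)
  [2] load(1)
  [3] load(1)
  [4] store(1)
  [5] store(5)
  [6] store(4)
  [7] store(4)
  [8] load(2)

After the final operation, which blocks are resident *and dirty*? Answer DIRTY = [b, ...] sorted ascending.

DIRTY = [4, 5]

0: R B5 → L1 miss [-]
1: R B5 → L1 hit [-]
2: R B1 → L1 miss [-]
3: R B1 → L1 hit [-]
4: W B1 → L1 hit [D]
5: W B5 → L1 miss wb→B1 [D]
6: W B4 → L0 miss [D]
7: W B4 → L0 hit [D]
8: R B2 → L2 miss [-]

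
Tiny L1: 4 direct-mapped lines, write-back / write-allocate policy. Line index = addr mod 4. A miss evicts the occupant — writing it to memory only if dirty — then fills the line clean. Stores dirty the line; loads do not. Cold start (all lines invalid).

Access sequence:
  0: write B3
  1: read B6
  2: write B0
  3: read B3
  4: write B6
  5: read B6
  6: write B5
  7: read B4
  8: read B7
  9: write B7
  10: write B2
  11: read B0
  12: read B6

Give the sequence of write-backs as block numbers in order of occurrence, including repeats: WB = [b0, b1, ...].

0: W B3 → L3 miss [D]
1: R B6 → L2 miss [-]
2: W B0 → L0 miss [D]
3: R B3 → L3 hit [D]
4: W B6 → L2 hit [D]
5: R B6 → L2 hit [D]
6: W B5 → L1 miss [D]
7: R B4 → L0 miss wb→B0 [-]
8: R B7 → L3 miss wb→B3 [-]
9: W B7 → L3 hit [D]
10: W B2 → L2 miss wb→B6 [D]
11: R B0 → L0 miss [-]
12: R B6 → L2 miss wb→B2 [-]

WB = [0, 3, 6, 2]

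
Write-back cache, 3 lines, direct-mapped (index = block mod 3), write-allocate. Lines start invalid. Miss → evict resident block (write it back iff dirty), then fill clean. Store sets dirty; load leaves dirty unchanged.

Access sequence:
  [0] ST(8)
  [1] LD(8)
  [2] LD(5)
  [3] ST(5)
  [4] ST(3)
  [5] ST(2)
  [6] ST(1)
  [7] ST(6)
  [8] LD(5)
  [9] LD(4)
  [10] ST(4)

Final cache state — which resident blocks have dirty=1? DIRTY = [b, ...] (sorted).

DIRTY = [4, 6]

0: W B8 → L2 miss [D]
1: R B8 → L2 hit [D]
2: R B5 → L2 miss wb→B8 [-]
3: W B5 → L2 hit [D]
4: W B3 → L0 miss [D]
5: W B2 → L2 miss wb→B5 [D]
6: W B1 → L1 miss [D]
7: W B6 → L0 miss wb→B3 [D]
8: R B5 → L2 miss wb→B2 [-]
9: R B4 → L1 miss wb→B1 [-]
10: W B4 → L1 hit [D]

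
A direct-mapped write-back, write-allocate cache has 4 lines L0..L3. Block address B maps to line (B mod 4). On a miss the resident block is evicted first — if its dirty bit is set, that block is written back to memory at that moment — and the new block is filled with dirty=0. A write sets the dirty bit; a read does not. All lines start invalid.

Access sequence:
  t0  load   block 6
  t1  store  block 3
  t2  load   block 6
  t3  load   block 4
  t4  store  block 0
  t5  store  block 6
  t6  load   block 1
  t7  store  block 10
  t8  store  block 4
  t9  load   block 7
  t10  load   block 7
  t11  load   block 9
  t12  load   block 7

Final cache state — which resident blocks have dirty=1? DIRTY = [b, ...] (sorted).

0: R B6 → L2 miss [-]
1: W B3 → L3 miss [D]
2: R B6 → L2 hit [-]
3: R B4 → L0 miss [-]
4: W B0 → L0 miss [D]
5: W B6 → L2 hit [D]
6: R B1 → L1 miss [-]
7: W B10 → L2 miss wb→B6 [D]
8: W B4 → L0 miss wb→B0 [D]
9: R B7 → L3 miss wb→B3 [-]
10: R B7 → L3 hit [-]
11: R B9 → L1 miss [-]
12: R B7 → L3 hit [-]

DIRTY = [4, 10]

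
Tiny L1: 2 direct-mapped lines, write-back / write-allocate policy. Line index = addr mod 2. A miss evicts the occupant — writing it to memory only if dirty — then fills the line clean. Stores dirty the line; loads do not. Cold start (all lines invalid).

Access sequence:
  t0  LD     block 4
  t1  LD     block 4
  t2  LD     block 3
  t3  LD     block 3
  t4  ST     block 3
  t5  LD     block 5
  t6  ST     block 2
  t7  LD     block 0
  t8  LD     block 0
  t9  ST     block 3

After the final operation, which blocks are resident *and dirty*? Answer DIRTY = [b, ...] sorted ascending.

  0 | R B4 → L0 miss [-]
  1 | R B4 → L0 hit [-]
  2 | R B3 → L1 miss [-]
  3 | R B3 → L1 hit [-]
  4 | W B3 → L1 hit [D]
  5 | R B5 → L1 miss wb→B3 [-]
  6 | W B2 → L0 miss [D]
  7 | R B0 → L0 miss wb→B2 [-]
  8 | R B0 → L0 hit [-]
  9 | W B3 → L1 miss [D]

DIRTY = [3]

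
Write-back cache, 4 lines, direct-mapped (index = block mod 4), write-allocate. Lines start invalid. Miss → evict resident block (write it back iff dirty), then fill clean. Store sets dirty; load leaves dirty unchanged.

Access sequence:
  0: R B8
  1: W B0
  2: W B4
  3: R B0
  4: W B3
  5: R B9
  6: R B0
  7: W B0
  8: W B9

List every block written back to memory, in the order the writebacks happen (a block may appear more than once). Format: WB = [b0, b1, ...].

  0 | R B8 → L0 miss [-]
  1 | W B0 → L0 miss [D]
  2 | W B4 → L0 miss wb→B0 [D]
  3 | R B0 → L0 miss wb→B4 [-]
  4 | W B3 → L3 miss [D]
  5 | R B9 → L1 miss [-]
  6 | R B0 → L0 hit [-]
  7 | W B0 → L0 hit [D]
  8 | W B9 → L1 hit [D]

WB = [0, 4]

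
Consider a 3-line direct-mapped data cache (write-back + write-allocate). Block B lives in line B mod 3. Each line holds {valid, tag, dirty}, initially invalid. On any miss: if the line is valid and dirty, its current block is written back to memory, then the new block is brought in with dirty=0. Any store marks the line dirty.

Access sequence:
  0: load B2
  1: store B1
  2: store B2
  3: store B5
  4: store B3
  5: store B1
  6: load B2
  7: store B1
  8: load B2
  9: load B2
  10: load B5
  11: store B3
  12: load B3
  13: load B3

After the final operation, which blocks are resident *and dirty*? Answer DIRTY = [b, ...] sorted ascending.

DIRTY = [1, 3]

0: R B2 → L2 miss [-]
1: W B1 → L1 miss [D]
2: W B2 → L2 hit [D]
3: W B5 → L2 miss wb→B2 [D]
4: W B3 → L0 miss [D]
5: W B1 → L1 hit [D]
6: R B2 → L2 miss wb→B5 [-]
7: W B1 → L1 hit [D]
8: R B2 → L2 hit [-]
9: R B2 → L2 hit [-]
10: R B5 → L2 miss [-]
11: W B3 → L0 hit [D]
12: R B3 → L0 hit [D]
13: R B3 → L0 hit [D]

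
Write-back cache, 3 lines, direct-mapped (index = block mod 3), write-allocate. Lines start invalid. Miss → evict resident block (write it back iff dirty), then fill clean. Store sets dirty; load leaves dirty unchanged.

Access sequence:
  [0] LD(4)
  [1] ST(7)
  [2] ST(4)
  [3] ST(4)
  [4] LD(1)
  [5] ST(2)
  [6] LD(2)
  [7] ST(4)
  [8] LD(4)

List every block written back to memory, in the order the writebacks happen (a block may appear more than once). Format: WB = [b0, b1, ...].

0: R B4 → L1 miss [-]
1: W B7 → L1 miss [D]
2: W B4 → L1 miss wb→B7 [D]
3: W B4 → L1 hit [D]
4: R B1 → L1 miss wb→B4 [-]
5: W B2 → L2 miss [D]
6: R B2 → L2 hit [D]
7: W B4 → L1 miss [D]
8: R B4 → L1 hit [D]

WB = [7, 4]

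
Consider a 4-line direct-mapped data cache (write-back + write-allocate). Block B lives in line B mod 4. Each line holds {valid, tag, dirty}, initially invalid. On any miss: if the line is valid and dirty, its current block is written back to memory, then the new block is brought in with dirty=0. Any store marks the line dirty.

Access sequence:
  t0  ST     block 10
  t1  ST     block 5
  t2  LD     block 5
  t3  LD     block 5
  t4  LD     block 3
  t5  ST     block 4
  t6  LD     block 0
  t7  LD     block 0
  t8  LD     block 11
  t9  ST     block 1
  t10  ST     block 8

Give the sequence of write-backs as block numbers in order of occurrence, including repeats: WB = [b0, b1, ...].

0: W B10 → L2 miss [D]
1: W B5 → L1 miss [D]
2: R B5 → L1 hit [D]
3: R B5 → L1 hit [D]
4: R B3 → L3 miss [-]
5: W B4 → L0 miss [D]
6: R B0 → L0 miss wb→B4 [-]
7: R B0 → L0 hit [-]
8: R B11 → L3 miss [-]
9: W B1 → L1 miss wb→B5 [D]
10: W B8 → L0 miss [D]

WB = [4, 5]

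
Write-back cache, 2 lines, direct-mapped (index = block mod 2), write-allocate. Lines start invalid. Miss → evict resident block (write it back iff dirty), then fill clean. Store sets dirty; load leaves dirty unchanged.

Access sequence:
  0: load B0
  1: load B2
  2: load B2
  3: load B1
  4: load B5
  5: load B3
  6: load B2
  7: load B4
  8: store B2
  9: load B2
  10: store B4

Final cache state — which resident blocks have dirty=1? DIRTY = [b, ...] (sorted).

DIRTY = [4]

0: R B0 -> L0 miss  d=-]
1: R B2 -> L0 miss  d=-]
2: R B2 -> L0 hit  d=-]
3: R B1 -> L1 miss  d=-]
4: R B5 -> L1 miss  d=-]
5: R B3 -> L1 miss  d=-]
6: R B2 -> L0 hit  d=-]
7: R B4 -> L0 miss  d=-]
8: W B2 -> L0 miss  d=D]
9: R B2 -> L0 hit  d=D]
10: W B4 -> L0 miss wb->B2  d=D]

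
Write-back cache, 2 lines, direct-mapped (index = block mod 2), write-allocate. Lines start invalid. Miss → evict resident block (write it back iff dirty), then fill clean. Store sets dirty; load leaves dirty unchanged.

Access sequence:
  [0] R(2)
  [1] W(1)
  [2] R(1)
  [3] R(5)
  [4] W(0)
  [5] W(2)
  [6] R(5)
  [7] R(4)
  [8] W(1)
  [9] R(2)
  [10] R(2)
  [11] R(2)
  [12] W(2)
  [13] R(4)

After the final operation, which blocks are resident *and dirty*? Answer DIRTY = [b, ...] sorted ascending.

0: R B2 → L0 miss [-]
1: W B1 → L1 miss [D]
2: R B1 → L1 hit [D]
3: R B5 → L1 miss wb→B1 [-]
4: W B0 → L0 miss [D]
5: W B2 → L0 miss wb→B0 [D]
6: R B5 → L1 hit [-]
7: R B4 → L0 miss wb→B2 [-]
8: W B1 → L1 miss [D]
9: R B2 → L0 miss [-]
10: R B2 → L0 hit [-]
11: R B2 → L0 hit [-]
12: W B2 → L0 hit [D]
13: R B4 → L0 miss wb→B2 [-]

DIRTY = [1]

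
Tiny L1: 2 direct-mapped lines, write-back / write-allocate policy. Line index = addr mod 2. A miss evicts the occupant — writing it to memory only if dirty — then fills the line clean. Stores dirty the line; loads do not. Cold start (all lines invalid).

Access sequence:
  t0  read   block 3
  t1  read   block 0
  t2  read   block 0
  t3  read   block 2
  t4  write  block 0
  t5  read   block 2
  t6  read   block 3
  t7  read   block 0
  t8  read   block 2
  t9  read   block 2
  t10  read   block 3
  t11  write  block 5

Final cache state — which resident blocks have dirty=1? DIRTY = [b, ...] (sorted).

DIRTY = [5]

0: R B3 -> L1 miss  d=-]
1: R B0 -> L0 miss  d=-]
2: R B0 -> L0 hit  d=-]
3: R B2 -> L0 miss  d=-]
4: W B0 -> L0 miss  d=D]
5: R B2 -> L0 miss wb->B0  d=-]
6: R B3 -> L1 hit  d=-]
7: R B0 -> L0 miss  d=-]
8: R B2 -> L0 miss  d=-]
9: R B2 -> L0 hit  d=-]
10: R B3 -> L1 hit  d=-]
11: W B5 -> L1 miss  d=D]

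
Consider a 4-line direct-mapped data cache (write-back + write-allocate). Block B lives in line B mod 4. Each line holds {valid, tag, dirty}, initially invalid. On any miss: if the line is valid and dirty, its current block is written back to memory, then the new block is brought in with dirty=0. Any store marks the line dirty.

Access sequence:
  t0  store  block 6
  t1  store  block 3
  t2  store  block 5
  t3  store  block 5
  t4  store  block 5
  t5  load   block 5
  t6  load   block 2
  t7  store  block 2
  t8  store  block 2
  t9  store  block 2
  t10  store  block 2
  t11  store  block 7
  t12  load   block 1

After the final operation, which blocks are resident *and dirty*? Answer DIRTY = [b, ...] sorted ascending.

  0 | W B6 → L2 miss [D]
  1 | W B3 → L3 miss [D]
  2 | W B5 → L1 miss [D]
  3 | W B5 → L1 hit [D]
  4 | W B5 → L1 hit [D]
  5 | R B5 → L1 hit [D]
  6 | R B2 → L2 miss wb→B6 [-]
  7 | W B2 → L2 hit [D]
  8 | W B2 → L2 hit [D]
  9 | W B2 → L2 hit [D]
  10 | W B2 → L2 hit [D]
  11 | W B7 → L3 miss wb→B3 [D]
  12 | R B1 → L1 miss wb→B5 [-]

DIRTY = [2, 7]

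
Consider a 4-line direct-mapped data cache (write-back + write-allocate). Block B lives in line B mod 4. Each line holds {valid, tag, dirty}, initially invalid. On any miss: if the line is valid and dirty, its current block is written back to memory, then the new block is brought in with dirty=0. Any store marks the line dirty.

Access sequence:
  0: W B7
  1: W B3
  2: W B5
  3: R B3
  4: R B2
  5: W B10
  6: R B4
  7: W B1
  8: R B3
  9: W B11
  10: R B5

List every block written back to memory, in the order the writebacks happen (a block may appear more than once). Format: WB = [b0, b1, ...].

WB = [7, 5, 3, 1]

0: W B7 -> L3 miss  d=D]
1: W B3 -> L3 miss wb->B7  d=D]
2: W B5 -> L1 miss  d=D]
3: R B3 -> L3 hit  d=D]
4: R B2 -> L2 miss  d=-]
5: W B10 -> L2 miss  d=D]
6: R B4 -> L0 miss  d=-]
7: W B1 -> L1 miss wb->B5  d=D]
8: R B3 -> L3 hit  d=D]
9: W B11 -> L3 miss wb->B3  d=D]
10: R B5 -> L1 miss wb->B1  d=-]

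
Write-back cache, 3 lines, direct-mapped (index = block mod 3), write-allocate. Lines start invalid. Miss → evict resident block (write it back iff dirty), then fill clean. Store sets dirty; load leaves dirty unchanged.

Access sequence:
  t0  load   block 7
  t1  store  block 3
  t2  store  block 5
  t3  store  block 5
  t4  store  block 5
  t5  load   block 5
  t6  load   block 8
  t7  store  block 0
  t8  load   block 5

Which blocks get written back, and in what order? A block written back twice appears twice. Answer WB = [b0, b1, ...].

WB = [5, 3]

0: R B7 → L1 miss [-]
1: W B3 → L0 miss [D]
2: W B5 → L2 miss [D]
3: W B5 → L2 hit [D]
4: W B5 → L2 hit [D]
5: R B5 → L2 hit [D]
6: R B8 → L2 miss wb→B5 [-]
7: W B0 → L0 miss wb→B3 [D]
8: R B5 → L2 miss [-]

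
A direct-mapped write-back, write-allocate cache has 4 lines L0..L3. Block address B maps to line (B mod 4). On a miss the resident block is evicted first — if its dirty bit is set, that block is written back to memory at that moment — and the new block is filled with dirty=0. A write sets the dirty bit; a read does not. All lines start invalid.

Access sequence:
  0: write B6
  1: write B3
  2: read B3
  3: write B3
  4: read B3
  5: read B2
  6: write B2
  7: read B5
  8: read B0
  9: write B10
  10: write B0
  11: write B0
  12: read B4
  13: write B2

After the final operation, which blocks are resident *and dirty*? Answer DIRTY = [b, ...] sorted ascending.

DIRTY = [2, 3]

0: W B6 → L2 miss [D]
1: W B3 → L3 miss [D]
2: R B3 → L3 hit [D]
3: W B3 → L3 hit [D]
4: R B3 → L3 hit [D]
5: R B2 → L2 miss wb→B6 [-]
6: W B2 → L2 hit [D]
7: R B5 → L1 miss [-]
8: R B0 → L0 miss [-]
9: W B10 → L2 miss wb→B2 [D]
10: W B0 → L0 hit [D]
11: W B0 → L0 hit [D]
12: R B4 → L0 miss wb→B0 [-]
13: W B2 → L2 miss wb→B10 [D]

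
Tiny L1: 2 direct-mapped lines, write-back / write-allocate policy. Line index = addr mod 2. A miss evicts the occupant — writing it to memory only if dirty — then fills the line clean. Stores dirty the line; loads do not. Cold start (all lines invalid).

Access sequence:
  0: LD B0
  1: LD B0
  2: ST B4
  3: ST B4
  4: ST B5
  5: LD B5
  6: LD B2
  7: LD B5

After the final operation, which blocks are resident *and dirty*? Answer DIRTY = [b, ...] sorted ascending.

DIRTY = [5]

0: R B0 -> L0 miss  d=-]
1: R B0 -> L0 hit  d=-]
2: W B4 -> L0 miss  d=D]
3: W B4 -> L0 hit  d=D]
4: W B5 -> L1 miss  d=D]
5: R B5 -> L1 hit  d=D]
6: R B2 -> L0 miss wb->B4  d=-]
7: R B5 -> L1 hit  d=D]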